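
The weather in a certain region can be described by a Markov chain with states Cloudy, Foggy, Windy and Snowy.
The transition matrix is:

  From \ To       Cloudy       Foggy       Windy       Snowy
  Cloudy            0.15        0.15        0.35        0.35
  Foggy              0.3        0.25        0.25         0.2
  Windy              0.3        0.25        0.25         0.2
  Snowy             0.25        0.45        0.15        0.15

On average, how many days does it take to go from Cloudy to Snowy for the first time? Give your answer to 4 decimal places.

3.6364

Let t(s) be the expected number of days to first reach Snowy from state s, with t(Snowy) = 0. Conditioning on the first day:
t(Cloudy) = 1 + 0.15·t(Cloudy) + 0.15·t(Foggy) + 0.35·t(Windy)
t(Foggy) = 1 + 0.3·t(Cloudy) + 0.25·t(Foggy) + 0.25·t(Windy)
t(Windy) = 1 + 0.3·t(Cloudy) + 0.25·t(Foggy) + 0.25·t(Windy)
Solving: t(Cloudy) = 3.6364, t(Foggy) = 4.1818, t(Windy) = 4.1818.
Expected days from Cloudy to Snowy: 3.6364.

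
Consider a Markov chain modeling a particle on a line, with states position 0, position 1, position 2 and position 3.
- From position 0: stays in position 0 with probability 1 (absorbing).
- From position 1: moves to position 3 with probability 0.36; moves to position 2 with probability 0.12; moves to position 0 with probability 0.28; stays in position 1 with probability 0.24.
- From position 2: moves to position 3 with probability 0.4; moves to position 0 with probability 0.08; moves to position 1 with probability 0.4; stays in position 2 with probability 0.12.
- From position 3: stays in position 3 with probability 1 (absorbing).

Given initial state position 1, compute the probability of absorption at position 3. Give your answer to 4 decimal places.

0.5876

Let h(s) be the probability of absorption at position 3 starting from transient state s. Then h(position 3) = 1 and h(position 0) = 0. By first-step analysis:
h(position 1) = 0.28·0 + 0.24·h(position 1) + 0.12·h(position 2) + 0.36·1
h(position 2) = 0.08·0 + 0.4·h(position 1) + 0.12·h(position 2) + 0.4·1
Solving: h(position 1) = 0.5876, h(position 2) = 0.7216.
Starting from position 1, the probability is 0.5876.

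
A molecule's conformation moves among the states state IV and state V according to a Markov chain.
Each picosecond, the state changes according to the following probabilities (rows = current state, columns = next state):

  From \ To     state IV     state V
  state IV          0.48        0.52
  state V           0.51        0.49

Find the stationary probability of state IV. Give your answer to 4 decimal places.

0.4951

Let the stationary distribution be π with π = πP and π_1 + π_2 = 1.
π_1 = 0.48·π_1 + 0.51·π_2
Solving with the normalization constraint gives π = (0.4951, 0.5049).
So the stationary probability of state IV is 0.4951.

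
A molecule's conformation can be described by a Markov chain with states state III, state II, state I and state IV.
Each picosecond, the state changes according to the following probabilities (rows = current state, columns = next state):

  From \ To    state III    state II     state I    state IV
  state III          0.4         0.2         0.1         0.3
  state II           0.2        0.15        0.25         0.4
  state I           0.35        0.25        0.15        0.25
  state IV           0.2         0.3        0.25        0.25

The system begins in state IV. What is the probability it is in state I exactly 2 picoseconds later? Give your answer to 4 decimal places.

Propagate the distribution vector 2 picoseconds from state IV.
After 0 picoseconds: (0.0000, 0.0000, 0.0000, 1.0000)
After 1 picosecond: (0.2000, 0.3000, 0.2500, 0.2500)
After 2 picoseconds: (0.2775, 0.2225, 0.1950, 0.3050)
P(in state I after 2 picoseconds) = 0.1950

0.1950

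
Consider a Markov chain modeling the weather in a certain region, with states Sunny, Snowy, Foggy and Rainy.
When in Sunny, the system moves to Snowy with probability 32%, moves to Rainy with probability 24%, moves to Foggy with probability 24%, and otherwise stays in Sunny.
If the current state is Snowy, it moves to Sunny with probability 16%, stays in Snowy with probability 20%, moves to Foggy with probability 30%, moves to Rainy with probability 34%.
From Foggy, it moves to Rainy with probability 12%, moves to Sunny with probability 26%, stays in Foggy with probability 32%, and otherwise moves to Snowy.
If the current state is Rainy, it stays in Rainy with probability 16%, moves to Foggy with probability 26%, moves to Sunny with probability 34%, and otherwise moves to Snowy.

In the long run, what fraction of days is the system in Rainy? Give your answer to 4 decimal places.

0.2154

Let the stationary distribution be π with π = πP and π_1 + π_2 + π_3 + π_4 = 1.
π_1 = 0.2·π_1 + 0.16·π_2 + 0.26·π_3 + 0.34·π_4
π_2 = 0.32·π_1 + 0.2·π_2 + 0.3·π_3 + 0.24·π_4
π_3 = 0.24·π_1 + 0.3·π_2 + 0.32·π_3 + 0.26·π_4
Solving with the normalization constraint gives π = (0.2365, 0.2653, 0.2829, 0.2154).
So the stationary probability of Rainy is 0.2154.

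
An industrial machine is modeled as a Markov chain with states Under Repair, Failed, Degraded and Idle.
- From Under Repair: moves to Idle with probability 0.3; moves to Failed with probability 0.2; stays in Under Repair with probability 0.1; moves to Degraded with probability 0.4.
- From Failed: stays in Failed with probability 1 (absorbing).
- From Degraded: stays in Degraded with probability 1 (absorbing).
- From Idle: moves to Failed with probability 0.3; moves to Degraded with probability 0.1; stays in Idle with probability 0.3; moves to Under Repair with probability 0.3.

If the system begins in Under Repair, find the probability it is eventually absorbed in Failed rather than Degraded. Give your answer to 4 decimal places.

0.4259

Let h(s) be the probability of absorption at Failed starting from transient state s. Then h(Failed) = 1 and h(Degraded) = 0. By first-step analysis:
h(Under Repair) = 0.1·h(Under Repair) + 0.2·1 + 0.4·0 + 0.3·h(Idle)
h(Idle) = 0.3·h(Under Repair) + 0.3·1 + 0.1·0 + 0.3·h(Idle)
Solving: h(Under Repair) = 0.4259, h(Idle) = 0.6111.
Starting from Under Repair, the probability is 0.4259.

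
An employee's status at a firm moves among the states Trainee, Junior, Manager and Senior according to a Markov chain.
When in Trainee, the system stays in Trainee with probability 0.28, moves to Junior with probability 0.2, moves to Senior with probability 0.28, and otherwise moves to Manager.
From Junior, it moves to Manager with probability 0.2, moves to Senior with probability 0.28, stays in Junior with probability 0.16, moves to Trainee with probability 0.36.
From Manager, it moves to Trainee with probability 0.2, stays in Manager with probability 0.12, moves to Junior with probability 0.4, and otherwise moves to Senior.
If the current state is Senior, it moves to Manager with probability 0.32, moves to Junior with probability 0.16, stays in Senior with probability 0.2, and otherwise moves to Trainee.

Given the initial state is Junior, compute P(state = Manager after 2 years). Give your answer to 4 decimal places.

Propagate the distribution vector 2 years from Junior.
After 0 years: (0.0000, 1.0000, 0.0000, 0.0000)
After 1 year: (0.3600, 0.1600, 0.2000, 0.2800)
After 2 years: (0.2880, 0.2224, 0.2320, 0.2576)
P(in Manager after 2 years) = 0.2320

0.2320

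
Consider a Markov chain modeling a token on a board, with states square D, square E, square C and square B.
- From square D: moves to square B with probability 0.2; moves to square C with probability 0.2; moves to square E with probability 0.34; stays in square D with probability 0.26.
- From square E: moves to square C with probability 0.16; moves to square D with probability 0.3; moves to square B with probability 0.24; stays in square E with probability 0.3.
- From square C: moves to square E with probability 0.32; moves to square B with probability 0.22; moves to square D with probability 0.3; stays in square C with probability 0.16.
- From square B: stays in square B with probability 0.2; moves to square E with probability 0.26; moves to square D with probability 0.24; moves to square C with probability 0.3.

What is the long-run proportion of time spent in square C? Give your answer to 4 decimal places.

Let the stationary distribution be π with π = πP and π_1 + π_2 + π_3 + π_4 = 1.
π_1 = 0.26·π_1 + 0.3·π_2 + 0.3·π_3 + 0.24·π_4
π_2 = 0.34·π_1 + 0.3·π_2 + 0.32·π_3 + 0.26·π_4
π_3 = 0.2·π_1 + 0.16·π_2 + 0.16·π_3 + 0.3·π_4
Solving with the normalization constraint gives π = (0.2760, 0.3064, 0.2013, 0.2163).
So the stationary probability of square C is 0.2013.

0.2013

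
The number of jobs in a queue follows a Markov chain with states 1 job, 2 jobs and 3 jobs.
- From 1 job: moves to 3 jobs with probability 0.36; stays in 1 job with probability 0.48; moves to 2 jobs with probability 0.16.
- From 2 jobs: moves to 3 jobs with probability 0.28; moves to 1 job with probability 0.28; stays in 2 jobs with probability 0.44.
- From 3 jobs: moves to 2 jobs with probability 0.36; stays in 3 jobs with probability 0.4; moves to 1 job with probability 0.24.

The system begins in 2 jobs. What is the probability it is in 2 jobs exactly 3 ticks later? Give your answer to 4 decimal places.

Propagate the distribution vector 3 ticks from 2 jobs.
After 0 ticks: (0.0000, 1.0000, 0.0000)
After 1 tick: (0.2800, 0.4400, 0.2800)
After 2 ticks: (0.3248, 0.3392, 0.3360)
After 3 ticks: (0.3315, 0.3222, 0.3463)
P(in 2 jobs after 3 ticks) = 0.3222

0.3222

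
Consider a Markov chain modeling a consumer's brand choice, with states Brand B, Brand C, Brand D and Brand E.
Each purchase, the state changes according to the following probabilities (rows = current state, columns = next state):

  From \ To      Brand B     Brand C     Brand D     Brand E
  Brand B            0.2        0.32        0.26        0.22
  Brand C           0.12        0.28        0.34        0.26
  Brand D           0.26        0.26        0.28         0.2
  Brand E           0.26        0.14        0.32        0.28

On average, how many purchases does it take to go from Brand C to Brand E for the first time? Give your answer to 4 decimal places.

Let t(s) be the expected number of purchases to first reach Brand E from state s, with t(Brand E) = 0. Conditioning on the first purchase:
t(Brand B) = 1 + 0.2·t(Brand B) + 0.32·t(Brand C) + 0.26·t(Brand D)
t(Brand C) = 1 + 0.12·t(Brand B) + 0.28·t(Brand C) + 0.34·t(Brand D)
t(Brand D) = 1 + 0.26·t(Brand B) + 0.26·t(Brand C) + 0.28·t(Brand D)
Solving: t(Brand B) = 4.4275, t(Brand C) = 4.2650, t(Brand D) = 4.5278.
Expected purchases from Brand C to Brand E: 4.2650.

4.2650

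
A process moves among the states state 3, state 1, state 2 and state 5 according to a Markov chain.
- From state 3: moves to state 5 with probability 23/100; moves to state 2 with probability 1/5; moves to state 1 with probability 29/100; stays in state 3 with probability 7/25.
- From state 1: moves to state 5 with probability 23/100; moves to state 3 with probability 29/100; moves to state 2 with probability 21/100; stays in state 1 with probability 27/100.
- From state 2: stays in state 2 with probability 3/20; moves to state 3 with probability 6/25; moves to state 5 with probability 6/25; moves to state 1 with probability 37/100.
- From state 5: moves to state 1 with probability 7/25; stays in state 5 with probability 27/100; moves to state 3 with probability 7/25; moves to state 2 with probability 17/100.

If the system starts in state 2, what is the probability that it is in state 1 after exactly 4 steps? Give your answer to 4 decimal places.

0.2965

Propagate the distribution vector 4 steps from state 2.
After 0 steps: (0.0000, 0.0000, 1.0000, 0.0000)
After 1 step: (0.2400, 0.3700, 0.1500, 0.2400)
After 2 steps: (0.2777, 0.2922, 0.1890, 0.2411)
After 3 steps: (0.2754, 0.2969, 0.1862, 0.2415)
After 4 steps: (0.2755, 0.2965, 0.1864, 0.2415)
P(in state 1 after 4 steps) = 0.2965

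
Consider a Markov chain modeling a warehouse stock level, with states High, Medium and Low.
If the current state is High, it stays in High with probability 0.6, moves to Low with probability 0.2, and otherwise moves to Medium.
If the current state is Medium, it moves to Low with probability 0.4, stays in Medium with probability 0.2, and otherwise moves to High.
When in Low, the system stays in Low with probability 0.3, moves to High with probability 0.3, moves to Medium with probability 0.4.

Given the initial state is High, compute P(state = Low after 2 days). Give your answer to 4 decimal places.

Sum over the intermediate state after 1 day:
P = P(High→High)·P(High→Low) + P(High→Medium)·P(Medium→Low) + P(High→Low)·P(Low→Low)
  = 0.6×0.2 + 0.2×0.4 + 0.2×0.3
  = 0.1200 + 0.0800 + 0.0600 = 0.2600

0.2600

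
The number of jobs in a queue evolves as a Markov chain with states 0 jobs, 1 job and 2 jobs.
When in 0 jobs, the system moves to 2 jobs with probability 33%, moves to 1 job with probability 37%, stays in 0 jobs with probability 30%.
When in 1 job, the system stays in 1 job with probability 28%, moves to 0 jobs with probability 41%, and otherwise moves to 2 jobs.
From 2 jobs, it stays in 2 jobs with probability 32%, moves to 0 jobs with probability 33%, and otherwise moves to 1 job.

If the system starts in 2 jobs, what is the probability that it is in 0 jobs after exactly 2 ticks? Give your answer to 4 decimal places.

Sum over the intermediate state after 1 tick:
P = P(2 jobs→0 jobs)·P(0 jobs→0 jobs) + P(2 jobs→1 job)·P(1 job→0 jobs) + P(2 jobs→2 jobs)·P(2 jobs→0 jobs)
  = 0.33×0.3 + 0.35×0.41 + 0.32×0.33
  = 0.0990 + 0.1435 + 0.1056 = 0.3481

0.3481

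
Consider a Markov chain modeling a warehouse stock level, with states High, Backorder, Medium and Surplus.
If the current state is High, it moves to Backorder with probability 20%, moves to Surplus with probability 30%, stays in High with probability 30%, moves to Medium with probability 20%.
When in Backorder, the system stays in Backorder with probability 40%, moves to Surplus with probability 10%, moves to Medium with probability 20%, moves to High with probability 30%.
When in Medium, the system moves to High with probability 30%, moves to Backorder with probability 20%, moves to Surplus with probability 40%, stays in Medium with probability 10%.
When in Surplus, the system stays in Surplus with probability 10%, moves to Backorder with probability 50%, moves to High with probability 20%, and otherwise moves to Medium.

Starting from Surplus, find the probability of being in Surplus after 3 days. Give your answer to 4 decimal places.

0.2120

Propagate the distribution vector 3 days from Surplus.
After 0 days: (0.0000, 0.0000, 0.0000, 1.0000)
After 1 day: (0.2000, 0.5000, 0.2000, 0.1000)
After 2 days: (0.2900, 0.3300, 0.1800, 0.2000)
After 3 days: (0.2800, 0.3260, 0.1820, 0.2120)
P(in Surplus after 3 days) = 0.2120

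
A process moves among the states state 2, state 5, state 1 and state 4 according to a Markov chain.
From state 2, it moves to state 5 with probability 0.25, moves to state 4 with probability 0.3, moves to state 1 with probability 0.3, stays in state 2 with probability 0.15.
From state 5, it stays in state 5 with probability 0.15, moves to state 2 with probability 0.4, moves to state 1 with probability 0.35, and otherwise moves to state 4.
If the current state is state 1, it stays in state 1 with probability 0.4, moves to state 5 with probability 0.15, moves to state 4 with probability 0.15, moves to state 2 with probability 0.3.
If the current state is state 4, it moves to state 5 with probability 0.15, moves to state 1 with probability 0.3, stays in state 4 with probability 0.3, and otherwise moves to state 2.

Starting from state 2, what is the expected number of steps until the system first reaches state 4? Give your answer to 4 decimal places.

4.7808

Let t(s) be the expected number of steps to first reach state 4 from state s, with t(state 4) = 0. Conditioning on the first step:
t(state 2) = 1 + 0.15·t(state 2) + 0.25·t(state 5) + 0.3·t(state 1)
t(state 5) = 1 + 0.4·t(state 2) + 0.15·t(state 5) + 0.35·t(state 1)
t(state 1) = 1 + 0.3·t(state 2) + 0.15·t(state 5) + 0.4·t(state 1)
Solving: t(state 2) = 4.7808, t(state 5) = 5.6817, t(state 1) = 5.4775.
Expected steps from state 2 to state 4: 4.7808.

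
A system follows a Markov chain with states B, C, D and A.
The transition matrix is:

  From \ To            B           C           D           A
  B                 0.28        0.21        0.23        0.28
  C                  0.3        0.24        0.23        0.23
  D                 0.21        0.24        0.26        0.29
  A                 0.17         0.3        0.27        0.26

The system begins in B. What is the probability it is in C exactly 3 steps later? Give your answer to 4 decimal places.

Propagate the distribution vector 3 steps from B.
After 0 steps: (1.0000, 0.0000, 0.0000, 0.0000)
After 1 step: (0.2800, 0.2100, 0.2300, 0.2800)
After 2 steps: (0.2373, 0.2484, 0.2481, 0.2662)
After 3 steps: (0.2383, 0.2489, 0.2481, 0.2647)
P(in C after 3 steps) = 0.2489

0.2489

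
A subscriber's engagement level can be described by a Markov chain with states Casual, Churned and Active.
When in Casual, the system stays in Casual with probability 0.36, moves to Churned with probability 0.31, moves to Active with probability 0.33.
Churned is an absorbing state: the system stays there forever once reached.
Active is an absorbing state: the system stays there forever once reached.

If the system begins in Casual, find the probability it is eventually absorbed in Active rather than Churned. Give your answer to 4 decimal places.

Let h(s) be the probability of absorption at Active starting from transient state s. Then h(Active) = 1 and h(Churned) = 0. By first-step analysis:
h(Casual) = 0.36·h(Casual) + 0.31·0 + 0.33·1
Solving: h(Casual) = 0.5156.
Starting from Casual, the probability is 0.5156.

0.5156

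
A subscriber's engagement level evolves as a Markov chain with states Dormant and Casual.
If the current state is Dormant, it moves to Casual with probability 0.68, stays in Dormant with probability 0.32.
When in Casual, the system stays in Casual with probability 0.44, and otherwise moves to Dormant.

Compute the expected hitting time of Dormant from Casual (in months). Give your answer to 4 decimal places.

1.7857

Let t(s) be the expected number of months to first reach Dormant from state s, with t(Dormant) = 0. Conditioning on the first month:
t(Casual) = 1 + 0.44·t(Casual)
Solving: t(Casual) = 1.7857.
Expected months from Casual to Dormant: 1.7857.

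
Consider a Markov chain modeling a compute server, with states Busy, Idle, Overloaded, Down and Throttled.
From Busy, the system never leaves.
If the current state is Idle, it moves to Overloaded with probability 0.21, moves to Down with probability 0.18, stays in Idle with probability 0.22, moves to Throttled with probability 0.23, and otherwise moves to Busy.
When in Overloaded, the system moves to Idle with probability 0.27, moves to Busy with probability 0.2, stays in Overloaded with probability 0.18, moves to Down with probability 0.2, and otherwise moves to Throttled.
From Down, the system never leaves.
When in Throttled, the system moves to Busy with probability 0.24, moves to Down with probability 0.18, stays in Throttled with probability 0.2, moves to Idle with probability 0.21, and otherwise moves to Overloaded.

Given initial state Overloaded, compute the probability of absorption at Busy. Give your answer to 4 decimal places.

0.5074

Let h(s) be the probability of absorption at Busy starting from transient state s. Then h(Busy) = 1 and h(Down) = 0. By first-step analysis:
h(Idle) = 0.16·1 + 0.22·h(Idle) + 0.21·h(Overloaded) + 0.18·0 + 0.23·h(Throttled)
h(Overloaded) = 0.2·1 + 0.27·h(Idle) + 0.18·h(Overloaded) + 0.2·0 + 0.15·h(Throttled)
h(Throttled) = 0.24·1 + 0.21·h(Idle) + 0.17·h(Overloaded) + 0.18·0 + 0.2·h(Throttled)
Solving: h(Idle) = 0.5008, h(Overloaded) = 0.5074, h(Throttled) = 0.5393.
Starting from Overloaded, the probability is 0.5074.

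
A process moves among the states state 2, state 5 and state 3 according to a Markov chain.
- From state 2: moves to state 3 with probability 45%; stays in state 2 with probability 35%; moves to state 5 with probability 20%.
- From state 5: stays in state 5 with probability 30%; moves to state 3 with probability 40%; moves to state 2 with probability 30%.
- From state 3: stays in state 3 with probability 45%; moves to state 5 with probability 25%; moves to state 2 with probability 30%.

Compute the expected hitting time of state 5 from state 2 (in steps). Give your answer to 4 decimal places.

4.4944

Let t(s) be the expected number of steps to first reach state 5 from state s, with t(state 5) = 0. Conditioning on the first step:
t(state 2) = 1 + 0.35·t(state 2) + 0.45·t(state 3)
t(state 3) = 1 + 0.3·t(state 2) + 0.45·t(state 3)
Solving: t(state 2) = 4.4944, t(state 3) = 4.2697.
Expected steps from state 2 to state 5: 4.4944.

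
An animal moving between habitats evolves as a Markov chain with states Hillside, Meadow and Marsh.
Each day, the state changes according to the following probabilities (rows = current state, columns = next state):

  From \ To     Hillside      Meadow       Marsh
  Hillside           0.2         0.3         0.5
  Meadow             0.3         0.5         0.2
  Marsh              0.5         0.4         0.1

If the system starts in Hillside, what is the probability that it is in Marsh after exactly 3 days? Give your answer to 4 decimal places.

0.2930

Propagate the distribution vector 3 days from Hillside.
After 0 days: (1.0000, 0.0000, 0.0000)
After 1 day: (0.2000, 0.3000, 0.5000)
After 2 days: (0.3800, 0.4100, 0.2100)
After 3 days: (0.3040, 0.4030, 0.2930)
P(in Marsh after 3 days) = 0.2930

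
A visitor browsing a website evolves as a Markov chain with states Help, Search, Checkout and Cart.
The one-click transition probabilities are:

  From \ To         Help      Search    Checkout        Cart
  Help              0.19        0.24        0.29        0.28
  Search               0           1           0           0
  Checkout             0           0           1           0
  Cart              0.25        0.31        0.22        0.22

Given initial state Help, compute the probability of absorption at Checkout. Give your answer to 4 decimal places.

Let h(s) be the probability of absorption at Checkout starting from transient state s. Then h(Checkout) = 1 and h(Search) = 0. By first-step analysis:
h(Help) = 0.19·h(Help) + 0.24·0 + 0.29·1 + 0.28·h(Cart)
h(Cart) = 0.25·h(Help) + 0.31·0 + 0.22·1 + 0.22·h(Cart)
Solving: h(Help) = 0.5123, h(Cart) = 0.4462.
Starting from Help, the probability is 0.5123.

0.5123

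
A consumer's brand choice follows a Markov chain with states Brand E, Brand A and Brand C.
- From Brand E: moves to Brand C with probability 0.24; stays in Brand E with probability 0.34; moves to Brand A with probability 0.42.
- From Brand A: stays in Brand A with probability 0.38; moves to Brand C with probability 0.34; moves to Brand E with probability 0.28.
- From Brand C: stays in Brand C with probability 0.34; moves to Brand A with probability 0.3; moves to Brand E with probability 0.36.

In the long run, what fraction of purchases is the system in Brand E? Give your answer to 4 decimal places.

0.3241

Let the stationary distribution be π with π = πP and π_1 + π_2 + π_3 = 1.
π_1 = 0.34·π_1 + 0.28·π_2 + 0.36·π_3
π_2 = 0.42·π_1 + 0.38·π_2 + 0.3·π_3
Solving with the normalization constraint gives π = (0.3241, 0.3684, 0.3076).
So the stationary probability of Brand E is 0.3241.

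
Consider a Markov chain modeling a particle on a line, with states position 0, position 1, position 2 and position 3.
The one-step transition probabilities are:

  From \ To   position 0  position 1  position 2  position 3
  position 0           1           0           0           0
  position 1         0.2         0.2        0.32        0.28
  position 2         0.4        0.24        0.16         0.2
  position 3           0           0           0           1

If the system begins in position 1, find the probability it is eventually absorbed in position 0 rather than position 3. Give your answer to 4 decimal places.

0.4973

Let h(s) be the probability of absorption at position 0 starting from transient state s. Then h(position 0) = 1 and h(position 3) = 0. By first-step analysis:
h(position 1) = 0.2·1 + 0.2·h(position 1) + 0.32·h(position 2) + 0.28·0
h(position 2) = 0.4·1 + 0.24·h(position 1) + 0.16·h(position 2) + 0.2·0
Solving: h(position 1) = 0.4973, h(position 2) = 0.6183.
Starting from position 1, the probability is 0.4973.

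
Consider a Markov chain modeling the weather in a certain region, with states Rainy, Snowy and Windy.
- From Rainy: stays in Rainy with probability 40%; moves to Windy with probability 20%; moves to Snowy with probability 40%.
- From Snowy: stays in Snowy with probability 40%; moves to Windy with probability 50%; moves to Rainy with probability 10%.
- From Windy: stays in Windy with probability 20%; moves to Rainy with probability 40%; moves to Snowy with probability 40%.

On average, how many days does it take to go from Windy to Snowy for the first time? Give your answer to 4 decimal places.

2.5000

Let t(s) be the expected number of days to first reach Snowy from state s, with t(Snowy) = 0. Conditioning on the first day:
t(Rainy) = 1 + 0.4·t(Rainy) + 0.2·t(Windy)
t(Windy) = 1 + 0.4·t(Rainy) + 0.2·t(Windy)
Solving: t(Rainy) = 2.5000, t(Windy) = 2.5000.
Expected days from Windy to Snowy: 2.5000.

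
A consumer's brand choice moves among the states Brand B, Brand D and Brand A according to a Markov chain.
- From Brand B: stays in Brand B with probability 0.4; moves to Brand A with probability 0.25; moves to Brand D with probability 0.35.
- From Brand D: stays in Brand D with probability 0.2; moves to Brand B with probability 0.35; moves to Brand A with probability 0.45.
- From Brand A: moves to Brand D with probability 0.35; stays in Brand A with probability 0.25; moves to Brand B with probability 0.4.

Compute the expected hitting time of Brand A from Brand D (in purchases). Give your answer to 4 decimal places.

Let t(s) be the expected number of purchases to first reach Brand A from state s, with t(Brand A) = 0. Conditioning on the first purchase:
t(Brand B) = 1 + 0.4·t(Brand B) + 0.35·t(Brand D)
t(Brand D) = 1 + 0.35·t(Brand B) + 0.2·t(Brand D)
Solving: t(Brand B) = 3.2168, t(Brand D) = 2.6573.
Expected purchases from Brand D to Brand A: 2.6573.

2.6573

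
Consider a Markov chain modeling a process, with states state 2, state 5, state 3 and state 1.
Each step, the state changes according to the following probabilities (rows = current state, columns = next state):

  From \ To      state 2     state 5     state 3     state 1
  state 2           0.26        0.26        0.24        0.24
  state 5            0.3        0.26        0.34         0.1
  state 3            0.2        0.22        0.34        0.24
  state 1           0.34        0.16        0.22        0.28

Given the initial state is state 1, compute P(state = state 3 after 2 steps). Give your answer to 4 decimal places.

Propagate the distribution vector 2 steps from state 1.
After 0 steps: (0.0000, 0.0000, 0.0000, 1.0000)
After 1 step: (0.3400, 0.1600, 0.2200, 0.2800)
After 2 steps: (0.2756, 0.2232, 0.2724, 0.2288)
P(in state 3 after 2 steps) = 0.2724

0.2724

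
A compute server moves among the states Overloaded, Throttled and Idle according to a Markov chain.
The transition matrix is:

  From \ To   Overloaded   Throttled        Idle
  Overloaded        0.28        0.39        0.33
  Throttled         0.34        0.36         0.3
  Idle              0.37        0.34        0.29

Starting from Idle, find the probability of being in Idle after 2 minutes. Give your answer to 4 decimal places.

0.3082

Sum over the intermediate state after 1 minute:
P = P(Idle→Overloaded)·P(Overloaded→Idle) + P(Idle→Throttled)·P(Throttled→Idle) + P(Idle→Idle)·P(Idle→Idle)
  = 0.37×0.33 + 0.34×0.3 + 0.29×0.29
  = 0.1221 + 0.1020 + 0.0841 = 0.3082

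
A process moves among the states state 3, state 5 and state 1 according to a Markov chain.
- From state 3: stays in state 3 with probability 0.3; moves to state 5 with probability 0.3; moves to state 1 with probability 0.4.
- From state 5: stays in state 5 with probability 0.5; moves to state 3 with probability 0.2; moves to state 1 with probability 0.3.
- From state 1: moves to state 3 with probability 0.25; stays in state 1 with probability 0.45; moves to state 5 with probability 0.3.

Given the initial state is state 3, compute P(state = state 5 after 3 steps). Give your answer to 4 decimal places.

Propagate the distribution vector 3 steps from state 3.
After 0 steps: (1.0000, 0.0000, 0.0000)
After 1 step: (0.3000, 0.3000, 0.4000)
After 2 steps: (0.2500, 0.3600, 0.3900)
After 3 steps: (0.2445, 0.3720, 0.3835)
P(in state 5 after 3 steps) = 0.3720

0.3720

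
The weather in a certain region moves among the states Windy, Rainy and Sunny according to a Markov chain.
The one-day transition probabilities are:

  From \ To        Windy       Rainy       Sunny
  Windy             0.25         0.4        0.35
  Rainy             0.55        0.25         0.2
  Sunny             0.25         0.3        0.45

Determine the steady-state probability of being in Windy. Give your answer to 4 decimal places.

Let the stationary distribution be π with π = πP and π_1 + π_2 + π_3 = 1.
π_1 = 0.25·π_1 + 0.55·π_2 + 0.25·π_3
π_2 = 0.4·π_1 + 0.25·π_2 + 0.3·π_3
Solving with the normalization constraint gives π = (0.3456, 0.3186, 0.3358).
So the stationary probability of Windy is 0.3456.

0.3456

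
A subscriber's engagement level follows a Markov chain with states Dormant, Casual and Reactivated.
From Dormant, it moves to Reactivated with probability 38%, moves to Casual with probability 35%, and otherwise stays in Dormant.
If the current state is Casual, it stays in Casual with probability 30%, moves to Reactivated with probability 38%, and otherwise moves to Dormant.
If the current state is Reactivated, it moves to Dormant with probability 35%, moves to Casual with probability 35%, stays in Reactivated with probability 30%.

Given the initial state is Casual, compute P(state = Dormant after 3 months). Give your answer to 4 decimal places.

Propagate the distribution vector 3 months from Casual.
After 0 months: (0.0000, 1.0000, 0.0000)
After 1 month: (0.3200, 0.3000, 0.3800)
After 2 months: (0.3154, 0.3350, 0.3496)
After 3 months: (0.3147, 0.3333, 0.3520)
P(in Dormant after 3 months) = 0.3147

0.3147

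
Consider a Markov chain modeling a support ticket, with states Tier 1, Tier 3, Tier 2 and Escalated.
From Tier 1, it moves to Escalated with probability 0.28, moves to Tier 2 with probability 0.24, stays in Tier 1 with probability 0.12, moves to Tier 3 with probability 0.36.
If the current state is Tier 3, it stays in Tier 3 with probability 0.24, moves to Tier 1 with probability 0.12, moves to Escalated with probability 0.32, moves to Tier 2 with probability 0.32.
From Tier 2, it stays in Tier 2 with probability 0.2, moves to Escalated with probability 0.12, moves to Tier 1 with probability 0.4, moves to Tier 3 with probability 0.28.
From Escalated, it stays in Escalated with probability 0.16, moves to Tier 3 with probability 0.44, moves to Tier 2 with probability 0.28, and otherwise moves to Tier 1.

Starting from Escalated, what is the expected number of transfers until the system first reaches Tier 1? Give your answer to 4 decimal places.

5.1015

Let t(s) be the expected number of transfers to first reach Tier 1 from state s, with t(Tier 1) = 0. Conditioning on the first transfer:
t(Tier 3) = 1 + 0.24·t(Tier 3) + 0.32·t(Tier 2) + 0.32·t(Escalated)
t(Tier 2) = 1 + 0.28·t(Tier 3) + 0.2·t(Tier 2) + 0.12·t(Escalated)
t(Escalated) = 1 + 0.44·t(Tier 3) + 0.28·t(Tier 2) + 0.16·t(Escalated)
Solving: t(Tier 3) = 5.0577, t(Tier 2) = 3.7854, t(Escalated) = 5.1015.
Expected transfers from Escalated to Tier 1: 5.1015.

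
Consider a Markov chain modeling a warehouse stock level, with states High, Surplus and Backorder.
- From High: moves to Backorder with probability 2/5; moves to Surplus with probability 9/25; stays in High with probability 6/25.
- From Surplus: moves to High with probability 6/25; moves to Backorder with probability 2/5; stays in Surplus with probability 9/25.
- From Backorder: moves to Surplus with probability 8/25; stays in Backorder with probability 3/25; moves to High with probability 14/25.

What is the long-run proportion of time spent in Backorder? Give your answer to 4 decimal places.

0.3125

Let the stationary distribution be π with π = πP and π_1 + π_2 + π_3 = 1.
π_1 = 0.24·π_1 + 0.24·π_2 + 0.56·π_3
π_2 = 0.36·π_1 + 0.36·π_2 + 0.32·π_3
Solving with the normalization constraint gives π = (0.3400, 0.3475, 0.3125).
So the stationary probability of Backorder is 0.3125.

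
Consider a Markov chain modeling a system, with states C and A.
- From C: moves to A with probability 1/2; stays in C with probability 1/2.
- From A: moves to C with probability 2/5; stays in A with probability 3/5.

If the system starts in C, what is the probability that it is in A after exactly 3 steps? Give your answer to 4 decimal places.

Propagate the distribution vector 3 steps from C.
After 0 steps: (1.0000, 0.0000)
After 1 step: (0.5000, 0.5000)
After 2 steps: (0.4500, 0.5500)
After 3 steps: (0.4450, 0.5550)
P(in A after 3 steps) = 0.5550

0.5550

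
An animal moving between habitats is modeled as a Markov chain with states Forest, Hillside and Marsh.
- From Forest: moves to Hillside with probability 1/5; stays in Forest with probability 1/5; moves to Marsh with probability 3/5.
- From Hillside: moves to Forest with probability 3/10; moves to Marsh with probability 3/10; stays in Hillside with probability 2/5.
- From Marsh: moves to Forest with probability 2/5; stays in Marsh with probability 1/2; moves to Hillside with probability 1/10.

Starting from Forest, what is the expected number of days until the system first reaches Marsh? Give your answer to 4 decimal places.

1.9048

Let t(s) be the expected number of days to first reach Marsh from state s, with t(Marsh) = 0. Conditioning on the first day:
t(Forest) = 1 + 0.2·t(Forest) + 0.2·t(Hillside)
t(Hillside) = 1 + 0.3·t(Forest) + 0.4·t(Hillside)
Solving: t(Forest) = 1.9048, t(Hillside) = 2.6190.
Expected days from Forest to Marsh: 1.9048.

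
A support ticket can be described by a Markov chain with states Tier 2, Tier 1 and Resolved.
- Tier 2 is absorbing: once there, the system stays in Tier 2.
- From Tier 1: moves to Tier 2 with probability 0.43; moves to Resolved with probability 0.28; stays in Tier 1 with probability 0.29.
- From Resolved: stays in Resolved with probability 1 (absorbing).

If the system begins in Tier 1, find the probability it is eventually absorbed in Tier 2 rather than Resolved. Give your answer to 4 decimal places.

Let h(s) be the probability of absorption at Tier 2 starting from transient state s. Then h(Tier 2) = 1 and h(Resolved) = 0. By first-step analysis:
h(Tier 1) = 0.43·1 + 0.29·h(Tier 1) + 0.28·0
Solving: h(Tier 1) = 0.6056.
Starting from Tier 1, the probability is 0.6056.

0.6056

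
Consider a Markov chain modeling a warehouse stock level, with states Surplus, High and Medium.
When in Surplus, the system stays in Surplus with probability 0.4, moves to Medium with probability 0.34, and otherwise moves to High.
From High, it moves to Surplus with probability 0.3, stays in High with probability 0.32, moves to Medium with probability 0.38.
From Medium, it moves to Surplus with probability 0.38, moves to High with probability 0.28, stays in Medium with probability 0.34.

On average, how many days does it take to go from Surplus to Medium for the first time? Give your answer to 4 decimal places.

2.8485

Let t(s) be the expected number of days to first reach Medium from state s, with t(Medium) = 0. Conditioning on the first day:
t(Surplus) = 1 + 0.4·t(Surplus) + 0.26·t(High)
t(High) = 1 + 0.3·t(Surplus) + 0.32·t(High)
Solving: t(Surplus) = 2.8485, t(High) = 2.7273.
Expected days from Surplus to Medium: 2.8485.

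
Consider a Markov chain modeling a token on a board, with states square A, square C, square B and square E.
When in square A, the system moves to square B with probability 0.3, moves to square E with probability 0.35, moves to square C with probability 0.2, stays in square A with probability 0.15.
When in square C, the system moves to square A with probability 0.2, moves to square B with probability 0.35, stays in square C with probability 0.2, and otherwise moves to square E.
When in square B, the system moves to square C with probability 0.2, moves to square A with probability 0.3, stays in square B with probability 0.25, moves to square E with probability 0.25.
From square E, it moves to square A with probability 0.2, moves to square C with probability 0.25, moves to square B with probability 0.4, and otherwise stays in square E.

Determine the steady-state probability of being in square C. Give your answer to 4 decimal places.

0.2124

Let the stationary distribution be π with π = πP and π_1 + π_2 + π_3 + π_4 = 1.
π_1 = 0.15·π_1 + 0.2·π_2 + 0.3·π_3 + 0.2·π_4
π_2 = 0.2·π_1 + 0.2·π_2 + 0.2·π_3 + 0.25·π_4
π_3 = 0.3·π_1 + 0.35·π_2 + 0.25·π_3 + 0.4·π_4
Solving with the normalization constraint gives π = (0.2209, 0.2124, 0.3194, 0.2474).
So the stationary probability of square C is 0.2124.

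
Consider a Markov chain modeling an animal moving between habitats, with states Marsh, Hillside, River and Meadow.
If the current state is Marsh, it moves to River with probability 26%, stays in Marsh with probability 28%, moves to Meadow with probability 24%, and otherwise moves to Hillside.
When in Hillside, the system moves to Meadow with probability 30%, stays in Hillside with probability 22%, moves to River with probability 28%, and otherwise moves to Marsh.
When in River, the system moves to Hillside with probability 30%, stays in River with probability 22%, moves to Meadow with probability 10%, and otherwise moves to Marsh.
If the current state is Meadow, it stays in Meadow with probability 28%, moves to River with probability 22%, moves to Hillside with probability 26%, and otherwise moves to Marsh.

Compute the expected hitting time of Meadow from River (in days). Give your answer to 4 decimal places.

5.1660

Let t(s) be the expected number of days to first reach Meadow from state s, with t(Meadow) = 0. Conditioning on the first day:
t(Marsh) = 1 + 0.28·t(Marsh) + 0.22·t(Hillside) + 0.26·t(River)
t(Hillside) = 1 + 0.2·t(Marsh) + 0.22·t(Hillside) + 0.28·t(River)
t(River) = 1 + 0.38·t(Marsh) + 0.3·t(Hillside) + 0.22·t(River)
Solving: t(Marsh) = 4.5709, t(Hillside) = 4.3086, t(River) = 5.1660.
Expected days from River to Meadow: 5.1660.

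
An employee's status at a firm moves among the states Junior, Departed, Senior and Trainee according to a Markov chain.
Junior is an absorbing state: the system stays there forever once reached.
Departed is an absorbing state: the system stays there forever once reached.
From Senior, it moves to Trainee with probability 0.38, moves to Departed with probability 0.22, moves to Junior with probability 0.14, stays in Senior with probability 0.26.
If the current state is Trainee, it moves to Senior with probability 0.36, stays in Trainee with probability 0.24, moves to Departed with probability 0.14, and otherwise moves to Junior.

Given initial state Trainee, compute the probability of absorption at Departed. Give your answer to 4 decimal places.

0.4295

Let h(s) be the probability of absorption at Departed starting from transient state s. Then h(Departed) = 1 and h(Junior) = 0. By first-step analysis:
h(Senior) = 0.14·0 + 0.22·1 + 0.26·h(Senior) + 0.38·h(Trainee)
h(Trainee) = 0.26·0 + 0.14·1 + 0.36·h(Senior) + 0.24·h(Trainee)
Solving: h(Senior) = 0.5179, h(Trainee) = 0.4295.
Starting from Trainee, the probability is 0.4295.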